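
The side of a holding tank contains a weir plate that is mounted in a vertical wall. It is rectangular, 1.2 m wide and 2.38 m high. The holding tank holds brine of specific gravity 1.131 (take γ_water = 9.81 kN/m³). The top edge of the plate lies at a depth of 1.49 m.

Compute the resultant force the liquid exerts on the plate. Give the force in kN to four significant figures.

γ = 1.131 × 9.81 = 11.09511 kN/m³.
The centroid lies 2.38/2 = 1.19 m below the top edge, so the centroid depth is h_c = 1.49 + 1.19 = 2.68 m.
A = 1.2 × 2.38 = 2.856 m².
Resultant F = γ·h_c·A = 11.09511 × 2.68 × 2.856 = 84.9229 kN.

F ≈ 84.92 kN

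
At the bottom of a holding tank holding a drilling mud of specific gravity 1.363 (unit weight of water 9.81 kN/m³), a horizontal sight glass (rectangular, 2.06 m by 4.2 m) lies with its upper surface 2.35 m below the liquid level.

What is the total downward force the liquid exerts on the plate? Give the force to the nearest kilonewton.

γ = 1.363 × 9.81 = 13.37103 kN/m³.
The plate is horizontal, so pressure is uniform at p = γ·h = 13.37103 × 2.35 = 31.4219 kN/m².
A = 2.06 × 4.2 = 8.652 m².
F = p·A = 31.4219 × 8.652 = 271.862 kN.

F ≈ 272 kN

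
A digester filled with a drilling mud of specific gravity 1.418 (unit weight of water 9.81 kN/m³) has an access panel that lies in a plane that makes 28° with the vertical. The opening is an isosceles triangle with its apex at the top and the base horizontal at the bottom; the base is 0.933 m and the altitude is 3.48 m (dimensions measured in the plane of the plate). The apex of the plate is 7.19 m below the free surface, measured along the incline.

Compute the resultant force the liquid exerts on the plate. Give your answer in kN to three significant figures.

γ = 1.418 × 9.81 = 13.91058 kN/m³.
The plate makes 28° with the vertical, i.e. θ = 90° − 28° = 62° to the horizontal. Measuring y along the incline from the free-surface line, vertical depth h = y·sinθ with sinθ = 0.882948.
With the apex up, the centroid sits 2h/3 = 2 × 3.48/3 = 2.32 m below the apex, so y_c = 7.19 + 2.32 = 9.51 m and h_c = 9.51 × 0.882948 = 8.39684 m.
A = ½ × 0.933 × 3.48 = 1.62342 m².
Resultant F = γ·h_c·A = 13.91058 × 8.39684 × 1.62342 = 189.623 kN.

F ≈ 190 kN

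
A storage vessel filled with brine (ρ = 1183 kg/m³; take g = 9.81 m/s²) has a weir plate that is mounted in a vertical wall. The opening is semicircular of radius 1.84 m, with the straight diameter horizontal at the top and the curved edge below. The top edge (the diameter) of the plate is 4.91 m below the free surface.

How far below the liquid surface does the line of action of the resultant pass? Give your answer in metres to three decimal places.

γ = ρg = 1183 × 9.81 / 1000 = 11.60523 kN/m³.
The centroid of a semicircle lies 4r/(3π) = 0.78092 m from the diameter, here below the top edge, so the centroid depth is h_c = 4.91 + 0.78092 = 5.69092 m.
A = πr²/2 = π × 1.84²/2 = 5.31809 m².
Resultant F = γ·h_c·A = 11.60523 × 5.69092 × 5.31809 = 351.23 kN.
I_c = (π/8 − 8/(9π))·r⁴ = 0.109757 × 1.84⁴ = 1.25807 m⁴.
Centre of pressure: y_p = y_c + I_c/(y_c·A) = 5.69092 + 1.25807/(5.69092 × 5.31809) = 5.69092 + 0.0415687 = 5.73249 m along the plane.

h_p = 5.732 m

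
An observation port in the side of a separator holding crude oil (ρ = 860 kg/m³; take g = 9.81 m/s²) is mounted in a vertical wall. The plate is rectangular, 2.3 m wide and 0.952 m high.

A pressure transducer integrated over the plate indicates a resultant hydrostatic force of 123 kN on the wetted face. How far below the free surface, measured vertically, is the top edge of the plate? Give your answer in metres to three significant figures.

γ = ρg = 860 × 9.81 / 1000 = 8.4366 kN/m³.
A = 2.3 × 0.952 = 2.1896 m².
From F = γ·h_c·A, the centroid depth is h_c = 123/(8.4366 × 2.1896) = 6.65845 m.
The centroid lies 0.952/2 = 0.476 m below the top edge, so the top edge sits at h_top = 6.65845 − 0.476 = 6.18245 m below the surface.

d_top ≈ 6.18 m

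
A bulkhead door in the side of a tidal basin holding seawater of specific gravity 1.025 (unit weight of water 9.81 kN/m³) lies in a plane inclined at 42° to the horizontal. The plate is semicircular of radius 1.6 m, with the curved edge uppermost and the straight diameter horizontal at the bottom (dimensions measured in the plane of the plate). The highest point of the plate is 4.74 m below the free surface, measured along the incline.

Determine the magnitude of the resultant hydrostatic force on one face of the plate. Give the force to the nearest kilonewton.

F ≈ 153 kN

γ = 1.025 × 9.81 = 10.05525 kN/m³.
Let θ = 42° be the plate's angle to the horizontal; measure y along the incline from where the plane meets the free surface. Vertical depth h = y·sinθ with sinθ = 0.669131.
The centroid lies 4r/(3π) = 0.679061 m above the diameter, so r − 4r/(3π) = 1.6 − 0.679061 = 0.920939 m below the topmost point, so y_c = 4.74 + 0.920939 = 5.66094 m and h_c = 5.66094 × 0.669131 = 3.78791 m.
A = πr²/2 = π × 1.6²/2 = 4.02124 m².
Resultant F = γ·h_c·A = 10.05525 × 3.78791 × 4.02124 = 153.163 kN.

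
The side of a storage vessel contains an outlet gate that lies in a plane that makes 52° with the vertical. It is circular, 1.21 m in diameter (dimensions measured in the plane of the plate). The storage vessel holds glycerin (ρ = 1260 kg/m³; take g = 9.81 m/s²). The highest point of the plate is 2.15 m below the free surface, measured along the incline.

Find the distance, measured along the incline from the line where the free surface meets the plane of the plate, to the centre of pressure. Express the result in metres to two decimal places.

y_p = 2.79 m

γ = ρg = 1260 × 9.81 / 1000 = 12.3606 kN/m³.
The plate makes 52° with the vertical, i.e. θ = 90° − 52° = 38° to the horizontal. Measuring y along the incline from the free-surface line, vertical depth h = y·sinθ with sinθ = 0.615661.
The centroid is at the centre, 0.605 m below the top of the plate, so y_c = 2.15 + 0.605 = 2.755 m and h_c = 2.755 × 0.615661 = 1.69615 m.
A = π(0.605)² = 1.1499 m².
Resultant F = γ·h_c·A = 12.3606 × 1.69615 × 1.1499 = 24.1081 kN.
I_c = πr⁴/4 = π × 0.605⁴/4 = 0.105223 m⁴.
Centre of pressure: y_p = y_c + I_c/(y_c·A) = 2.755 + 0.105223/(2.755 × 1.1499) = 2.755 + 0.0332146 = 2.78821 m along the plane.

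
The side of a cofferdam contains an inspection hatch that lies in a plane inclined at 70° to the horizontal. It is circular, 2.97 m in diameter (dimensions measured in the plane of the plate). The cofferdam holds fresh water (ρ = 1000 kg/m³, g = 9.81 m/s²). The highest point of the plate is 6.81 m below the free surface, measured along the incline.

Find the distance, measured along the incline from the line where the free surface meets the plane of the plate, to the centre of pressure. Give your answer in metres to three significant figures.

y_p = 8.36 m

γ = ρg = 1000 × 9.81 = 9810 N/m³ = 9.81 kN/m³.
Let θ = 70° be the plate's angle to the horizontal; measure y along the incline from where the plane meets the free surface. Vertical depth h = y·sinθ with sinθ = 0.939693.
The centroid is at the centre, 1.485 m below the top of the plate, so y_c = 6.81 + 1.485 = 8.295 m and h_c = 8.295 × 0.939693 = 7.79475 m.
A = π(1.485)² = 6.92792 m².
Resultant F = γ·h_c·A = 9.81 × 7.79475 × 6.92792 = 529.754 kN.
I_c = πr⁴/4 = π × 1.485⁴/4 = 3.8194 m⁴.
Centre of pressure: y_p = y_c + I_c/(y_c·A) = 8.295 + 3.8194/(8.295 × 6.92792) = 8.295 + 0.0664624 = 8.36146 m along the plane.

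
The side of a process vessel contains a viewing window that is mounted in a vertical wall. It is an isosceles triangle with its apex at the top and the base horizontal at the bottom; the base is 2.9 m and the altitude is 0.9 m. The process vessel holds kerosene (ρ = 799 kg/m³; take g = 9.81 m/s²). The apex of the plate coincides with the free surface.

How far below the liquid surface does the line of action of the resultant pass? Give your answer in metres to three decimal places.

h_p = 0.675 m

γ = ρg = 799 × 9.81 / 1000 = 7.83819 kN/m³.
With the apex up, the centroid sits 2h/3 = 2 × 0.9/3 = 0.6 m below the apex, so the centroid depth is h_c = 0.6 m.
A = ½ × 2.9 × 0.9 = 1.305 m².
Resultant F = γ·h_c·A = 7.83819 × 0.6 × 1.305 = 6.1373 kN.
I_c = b·h³/36 = 2.9 × 0.9³/36 = 0.058725 m⁴.
Centre of pressure: y_p = y_c + I_c/(y_c·A) = 0.6 + 0.058725/(0.6 × 1.305) = 0.6 + 0.075 = 0.675 m along the plane.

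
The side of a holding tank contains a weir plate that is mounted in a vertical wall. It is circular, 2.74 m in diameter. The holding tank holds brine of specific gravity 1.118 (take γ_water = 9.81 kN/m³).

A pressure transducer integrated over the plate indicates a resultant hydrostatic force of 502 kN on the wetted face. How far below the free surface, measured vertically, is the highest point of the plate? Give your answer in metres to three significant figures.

d_top ≈ 6.39 m

γ = 1.118 × 9.81 = 10.96758 kN/m³.
A = π(1.37)² = 5.89646 m².
From F = γ·h_c·A, the centroid depth is h_c = 502/(10.96758 × 5.89646) = 7.7625 m.
The centroid is at the centre, 1.37 m below the top of the plate, so the highest point sits at h_top = 7.7625 − 1.37 = 6.3925 m below the surface.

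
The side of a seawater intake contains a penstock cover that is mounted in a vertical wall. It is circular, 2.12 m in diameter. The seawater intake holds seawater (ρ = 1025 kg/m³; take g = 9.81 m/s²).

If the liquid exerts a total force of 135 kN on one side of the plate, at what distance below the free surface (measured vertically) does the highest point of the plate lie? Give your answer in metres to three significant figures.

d_top ≈ 2.74 m

γ = ρg = 1025 × 9.81 / 1000 = 10.05525 kN/m³.
A = π(1.06)² = 3.52989 m².
From F = γ·h_c·A, the centroid depth is h_c = 135/(10.05525 × 3.52989) = 3.80347 m.
The centroid is at the centre, 1.06 m below the top of the plate, so the highest point sits at h_top = 3.80347 − 1.06 = 2.74347 m below the surface.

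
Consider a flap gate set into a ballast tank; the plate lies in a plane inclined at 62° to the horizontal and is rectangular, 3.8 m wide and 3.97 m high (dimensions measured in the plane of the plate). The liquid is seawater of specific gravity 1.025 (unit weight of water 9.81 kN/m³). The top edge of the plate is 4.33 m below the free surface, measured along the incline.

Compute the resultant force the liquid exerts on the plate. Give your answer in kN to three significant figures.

γ = 1.025 × 9.81 = 10.05525 kN/m³.
Let θ = 62° be the plate's angle to the horizontal; measure y along the incline from where the plane meets the free surface. Vertical depth h = y·sinθ with sinθ = 0.882948.
The centroid lies 3.97/2 = 1.985 m below the top edge, so y_c = 4.33 + 1.985 = 6.315 m and h_c = 6.315 × 0.882948 = 5.57582 m.
A = 3.8 × 3.97 = 15.086 m².
Resultant F = γ·h_c·A = 10.05525 × 5.57582 × 15.086 = 845.816 kN.

F ≈ 846 kN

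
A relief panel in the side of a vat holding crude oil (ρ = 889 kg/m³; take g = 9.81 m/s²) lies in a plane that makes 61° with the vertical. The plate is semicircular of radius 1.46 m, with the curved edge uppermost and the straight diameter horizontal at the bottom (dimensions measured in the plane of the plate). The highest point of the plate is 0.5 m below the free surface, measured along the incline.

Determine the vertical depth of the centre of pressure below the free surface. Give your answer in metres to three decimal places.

γ = ρg = 889 × 9.81 / 1000 = 8.72109 kN/m³.
The plate makes 61° with the vertical, i.e. θ = 90° − 61° = 29° to the horizontal. Measuring y along the incline from the free-surface line, vertical depth h = y·sinθ with sinθ = 0.484810.
The centroid lies 4r/(3π) = 0.619643 m above the diameter, so r − 4r/(3π) = 1.46 − 0.619643 = 0.840357 m below the topmost point, so y_c = 0.5 + 0.840357 = 1.34036 m and h_c = 1.34036 × 0.484810 = 0.64982 m.
A = πr²/2 = π × 1.46²/2 = 3.34831 m².
Resultant F = γ·h_c·A = 8.72109 × 0.64982 × 3.34831 = 18.9753 kN.
I_c = (π/8 − 8/(9π))·r⁴ = 0.109757 × 1.46⁴ = 0.498705 m⁴.
Centre of pressure: y_p = y_c + I_c/(y_c·A) = 1.34036 + 0.498705/(1.34036 × 3.34831) = 1.34036 + 0.111121 = 1.45148 m along the plane.
Vertically, h_p = y_p·sinθ = 1.45148 × 0.484810 = 0.703692 m.

h_p = 0.704 m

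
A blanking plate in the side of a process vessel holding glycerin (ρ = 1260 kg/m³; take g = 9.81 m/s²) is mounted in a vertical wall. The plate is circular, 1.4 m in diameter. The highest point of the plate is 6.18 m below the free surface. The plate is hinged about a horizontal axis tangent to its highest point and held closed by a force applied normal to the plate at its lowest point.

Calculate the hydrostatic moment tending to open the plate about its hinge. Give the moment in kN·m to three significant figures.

M ≈ 94.0 kN·m

γ = ρg = 1260 × 9.81 / 1000 = 12.3606 kN/m³.
The centroid is at the centre, 0.7 m below the top of the plate, so the centroid depth is h_c = 6.18 + 0.7 = 6.88 m.
A = π(0.7)² = 1.53938 m².
Resultant F = γ·h_c·A = 12.3606 × 6.88 × 1.53938 = 130.91 kN.
I_c = πr⁴/4 = π × 0.7⁴/4 = 0.188574 m⁴.
Centre of pressure: y_p = y_c + I_c/(y_c·A) = 6.88 + 0.188574/(6.88 × 1.53938) = 6.88 + 0.0178052 = 6.89781 m along the plane.
The resultant acts 0.7 + 0.0178052 = 0.717805 m (along the plate) below the hinge at the top edge, so the moment about the hinge is M = F × 0.717805 = 130.91 × 0.717805 = 93.9679 kN·m.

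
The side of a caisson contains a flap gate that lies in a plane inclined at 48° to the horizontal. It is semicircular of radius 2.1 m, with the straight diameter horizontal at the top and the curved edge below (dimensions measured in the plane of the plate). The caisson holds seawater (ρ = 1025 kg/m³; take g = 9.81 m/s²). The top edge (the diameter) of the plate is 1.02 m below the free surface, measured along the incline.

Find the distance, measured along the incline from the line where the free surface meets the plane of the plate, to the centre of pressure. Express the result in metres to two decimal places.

y_p = 2.07 m

γ = ρg = 1025 × 9.81 / 1000 = 10.05525 kN/m³.
Let θ = 48° be the plate's angle to the horizontal; measure y along the incline from where the plane meets the free surface. Vertical depth h = y·sinθ with sinθ = 0.743145.
The centroid of a semicircle lies 4r/(3π) = 0.891268 m from the diameter, here below the top edge, so y_c = 1.02 + 0.891268 = 1.91127 m and h_c = 1.91127 × 0.743145 = 1.42035 m.
A = πr²/2 = π × 2.1²/2 = 6.92721 m².
Resultant F = γ·h_c·A = 10.05525 × 1.42035 × 6.92721 = 98.9342 kN.
I_c = (π/8 − 8/(9π))·r⁴ = 0.109757 × 2.1⁴ = 2.13457 m⁴.
Centre of pressure: y_p = y_c + I_c/(y_c·A) = 1.91127 + 2.13457/(1.91127 × 6.92721) = 1.91127 + 0.161224 = 2.07249 m along the plane.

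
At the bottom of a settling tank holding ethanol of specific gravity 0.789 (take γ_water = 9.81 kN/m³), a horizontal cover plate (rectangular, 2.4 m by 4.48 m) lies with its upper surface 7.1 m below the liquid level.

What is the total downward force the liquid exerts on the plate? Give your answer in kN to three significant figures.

F ≈ 591 kN

γ = 0.789 × 9.81 = 7.74009 kN/m³.
The plate is horizontal, so pressure is uniform at p = γ·h = 7.74009 × 7.1 = 54.9546 kN/m².
A = 2.4 × 4.48 = 10.752 m².
F = p·A = 54.9546 × 10.752 = 590.872 kN.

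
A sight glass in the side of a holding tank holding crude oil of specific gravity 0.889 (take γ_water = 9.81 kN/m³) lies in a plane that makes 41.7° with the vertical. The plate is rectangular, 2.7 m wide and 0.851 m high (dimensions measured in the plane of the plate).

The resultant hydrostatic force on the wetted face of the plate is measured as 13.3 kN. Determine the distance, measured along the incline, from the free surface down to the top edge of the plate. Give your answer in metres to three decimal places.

γ = 0.889 × 9.81 = 8.72109 kN/m³.
A = 2.7 × 0.851 = 2.2977 m².
From F = γ·h_c·A, the centroid depth is h_c = 13.3/(8.72109 × 2.2977) = 0.663724 m.
The plate makes 41.7° with the vertical, i.e. θ = 90° − 41.7° = 48.3° to the horizontal. Measuring y along the incline from the free-surface line, vertical depth h = y·sinθ with sinθ = 0.746638.
Along the incline, y_c = h_c/sinθ = 0.663724/0.746638 = 0.88895 m.
The centroid lies 0.851/2 = 0.4255 m below the top edge, so the top edge sits at y_top = 0.88895 − 0.4255 = 0.46345 m along the incline.

y_top ≈ 0.463 m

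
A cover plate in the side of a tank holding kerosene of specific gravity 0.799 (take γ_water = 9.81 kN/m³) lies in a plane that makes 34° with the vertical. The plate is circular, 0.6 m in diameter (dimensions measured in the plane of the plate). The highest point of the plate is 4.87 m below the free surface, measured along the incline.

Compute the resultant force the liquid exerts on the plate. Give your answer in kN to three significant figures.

F ≈ 9.50 kN

γ = 0.799 × 9.81 = 7.83819 kN/m³.
The plate makes 34° with the vertical, i.e. θ = 90° − 34° = 56° to the horizontal. Measuring y along the incline from the free-surface line, vertical depth h = y·sinθ with sinθ = 0.829038.
The centroid is at the centre, 0.3 m below the top of the plate, so y_c = 4.87 + 0.3 = 5.17 m and h_c = 5.17 × 0.829038 = 4.28613 m.
A = π(0.3)² = 0.282743 m².
Resultant F = γ·h_c·A = 7.83819 × 4.28613 × 0.282743 = 9.49889 kN.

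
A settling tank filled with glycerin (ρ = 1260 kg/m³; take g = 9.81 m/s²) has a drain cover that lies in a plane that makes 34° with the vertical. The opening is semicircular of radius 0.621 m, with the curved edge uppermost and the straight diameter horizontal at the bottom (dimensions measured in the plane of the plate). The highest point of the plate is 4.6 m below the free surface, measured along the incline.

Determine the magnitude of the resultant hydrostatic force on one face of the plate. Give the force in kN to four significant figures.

F ≈ 30.77 kN

γ = ρg = 1260 × 9.81 / 1000 = 12.3606 kN/m³.
The plate makes 34° with the vertical, i.e. θ = 90° − 34° = 56° to the horizontal. Measuring y along the incline from the free-surface line, vertical depth h = y·sinθ with sinθ = 0.829038.
The centroid lies 4r/(3π) = 0.263561 m above the diameter, so r − 4r/(3π) = 0.621 − 0.263561 = 0.357439 m below the topmost point, so y_c = 4.6 + 0.357439 = 4.95744 m and h_c = 4.95744 × 0.829038 = 4.10991 m.
A = πr²/2 = π × 0.621²/2 = 0.605763 m².
Resultant F = γ·h_c·A = 12.3606 × 4.10991 × 0.605763 = 30.7733 kN.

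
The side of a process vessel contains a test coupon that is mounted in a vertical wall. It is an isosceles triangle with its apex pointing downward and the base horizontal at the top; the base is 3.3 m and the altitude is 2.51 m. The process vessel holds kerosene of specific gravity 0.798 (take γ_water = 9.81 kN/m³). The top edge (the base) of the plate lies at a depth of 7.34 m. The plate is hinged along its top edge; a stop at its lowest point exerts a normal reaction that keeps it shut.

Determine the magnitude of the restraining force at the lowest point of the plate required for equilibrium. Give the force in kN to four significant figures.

γ = 0.798 × 9.81 = 7.82838 kN/m³.
With the apex down, the centroid sits h/3 = 2.51/3 = 0.836667 m below the base (the top edge), so the centroid depth is h_c = 7.34 + 0.836667 = 8.17667 m.
A = ½ × 3.3 × 2.51 = 4.1415 m².
Resultant F = γ·h_c·A = 7.82838 × 8.17667 × 4.1415 = 265.098 kN.
I_c = b·h³/36 = 3.3 × 2.51³/36 = 1.44955 m⁴.
Centre of pressure: y_p = y_c + I_c/(y_c·A) = 8.17667 + 1.44955/(8.17667 × 4.1415) = 8.17667 + 0.0428054 = 8.21948 m along the plane.
The resultant acts 0.836667 + 0.0428054 = 0.879472 m (along the plate) below the hinge at the top edge, so the moment about the hinge is M = F × 0.879472 = 265.098 × 0.879472 = 233.146 kN·m.
A normal force at the bottom, 2.51 m from the hinge, must supply this moment: P = 233.146/2.51 = 92.8869 kN.

P ≈ 92.89 kN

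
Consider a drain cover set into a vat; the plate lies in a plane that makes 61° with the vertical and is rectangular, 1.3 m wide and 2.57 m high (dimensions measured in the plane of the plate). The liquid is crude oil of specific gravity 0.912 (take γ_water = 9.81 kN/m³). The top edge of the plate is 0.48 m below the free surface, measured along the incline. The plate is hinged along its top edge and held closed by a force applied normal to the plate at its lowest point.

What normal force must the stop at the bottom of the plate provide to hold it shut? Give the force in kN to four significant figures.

P ≈ 15.89 kN

γ = 0.912 × 9.81 = 8.94672 kN/m³.
The plate makes 61° with the vertical, i.e. θ = 90° − 61° = 29° to the horizontal. Measuring y along the incline from the free-surface line, vertical depth h = y·sinθ with sinθ = 0.484810.
The centroid lies 2.57/2 = 1.285 m below the top edge, so y_c = 0.48 + 1.285 = 1.765 m and h_c = 1.765 × 0.484810 = 0.85569 m.
A = 1.3 × 2.57 = 3.341 m².
Resultant F = γ·h_c·A = 8.94672 × 0.85569 × 3.341 = 25.5774 kN.
I_c = b·h³/12 = 1.3 × 2.57³/12 = 1.83891 m⁴.
Centre of pressure: y_p = y_c + I_c/(y_c·A) = 1.765 + 1.83891/(1.765 × 3.341) = 1.765 + 0.311845 = 2.07685 m along the plane.
The resultant acts 1.285 + 0.311845 = 1.59684 m (along the plate) below the hinge at the top edge, so the moment about the hinge is M = F × 1.59684 = 25.5774 × 1.59684 = 40.843 kN·m.
A normal force at the bottom, 2.57 m from the hinge, must supply this moment: P = 40.843/2.57 = 15.8922 kN.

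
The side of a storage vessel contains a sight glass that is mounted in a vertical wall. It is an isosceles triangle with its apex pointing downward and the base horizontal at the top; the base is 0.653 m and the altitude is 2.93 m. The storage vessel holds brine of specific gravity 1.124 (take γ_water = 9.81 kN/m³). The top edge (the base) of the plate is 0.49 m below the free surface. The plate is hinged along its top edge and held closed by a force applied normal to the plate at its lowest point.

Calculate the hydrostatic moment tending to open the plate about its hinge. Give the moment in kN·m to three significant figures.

γ = 1.124 × 9.81 = 11.02644 kN/m³.
With the apex down, the centroid sits h/3 = 2.93/3 = 0.976667 m below the base (the top edge), so the centroid depth is h_c = 0.49 + 0.976667 = 1.46667 m.
A = ½ × 0.653 × 2.93 = 0.956645 m².
Resultant F = γ·h_c·A = 11.02644 × 1.46667 × 0.956645 = 15.471 kN.
I_c = b·h³/36 = 0.653 × 2.93³/36 = 0.456261 m⁴.
Centre of pressure: y_p = y_c + I_c/(y_c·A) = 1.46667 + 0.456261/(1.46667 × 0.956645) = 1.46667 + 0.325185 = 1.79185 m along the plane.
The resultant acts 0.976667 + 0.325185 = 1.30185 m (along the plate) below the hinge at the top edge, so the moment about the hinge is M = F × 1.30185 = 15.471 × 1.30185 = 20.1409 kN·m.

M ≈ 20.1 kN·m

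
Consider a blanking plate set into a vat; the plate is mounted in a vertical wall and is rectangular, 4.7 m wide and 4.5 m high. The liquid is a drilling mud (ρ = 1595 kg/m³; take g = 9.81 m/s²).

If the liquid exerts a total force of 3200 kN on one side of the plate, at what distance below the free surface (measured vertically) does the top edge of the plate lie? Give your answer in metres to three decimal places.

γ = ρg = 1595 × 9.81 / 1000 = 15.64695 kN/m³.
A = 4.7 × 4.5 = 21.15 m².
From F = γ·h_c·A, the centroid depth is h_c = 3200/(15.64695 × 21.15) = 9.66963 m.
The centroid lies 4.5/2 = 2.25 m below the top edge, so the top edge sits at h_top = 9.66963 − 2.25 = 7.41963 m below the surface.

d_top ≈ 7.420 m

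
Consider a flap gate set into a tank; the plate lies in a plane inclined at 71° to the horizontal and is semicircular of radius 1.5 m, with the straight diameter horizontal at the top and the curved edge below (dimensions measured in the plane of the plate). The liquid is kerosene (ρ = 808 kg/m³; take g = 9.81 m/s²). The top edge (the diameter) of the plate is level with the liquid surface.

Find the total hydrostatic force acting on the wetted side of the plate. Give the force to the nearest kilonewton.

γ = ρg = 808 × 9.81 / 1000 = 7.92648 kN/m³.
Let θ = 71° be the plate's angle to the horizontal; measure y along the incline from where the plane meets the free surface. Vertical depth h = y·sinθ with sinθ = 0.945519.
The centroid of a semicircle lies 4r/(3π) = 0.63662 m from the diameter, here below the top edge, so y_c = 0.63662 m and h_c = 0.63662 × 0.945519 = 0.601936 m.
A = πr²/2 = π × 1.5²/2 = 3.53429 m².
Resultant F = γ·h_c·A = 7.92648 × 0.601936 × 3.53429 = 16.8629 kN.

F ≈ 17 kN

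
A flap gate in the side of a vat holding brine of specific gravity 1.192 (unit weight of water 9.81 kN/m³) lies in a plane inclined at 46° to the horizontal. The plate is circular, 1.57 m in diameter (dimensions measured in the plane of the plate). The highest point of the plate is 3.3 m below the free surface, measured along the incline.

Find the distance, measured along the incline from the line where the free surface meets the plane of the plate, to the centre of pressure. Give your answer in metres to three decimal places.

y_p = 4.123 m

γ = 1.192 × 9.81 = 11.69352 kN/m³.
Let θ = 46° be the plate's angle to the horizontal; measure y along the incline from where the plane meets the free surface. Vertical depth h = y·sinθ with sinθ = 0.719340.
The centroid is at the centre, 0.785 m below the top of the plate, so y_c = 3.3 + 0.785 = 4.085 m and h_c = 4.085 × 0.719340 = 2.9385 m.
A = π(0.785)² = 1.93593 m².
Resultant F = γ·h_c·A = 11.69352 × 2.9385 × 1.93593 = 66.5213 kN.
I_c = πr⁴/4 = π × 0.785⁴/4 = 0.298242 m⁴.
Centre of pressure: y_p = y_c + I_c/(y_c·A) = 4.085 + 0.298242/(4.085 × 1.93593) = 4.085 + 0.0377127 = 4.12271 m along the plane.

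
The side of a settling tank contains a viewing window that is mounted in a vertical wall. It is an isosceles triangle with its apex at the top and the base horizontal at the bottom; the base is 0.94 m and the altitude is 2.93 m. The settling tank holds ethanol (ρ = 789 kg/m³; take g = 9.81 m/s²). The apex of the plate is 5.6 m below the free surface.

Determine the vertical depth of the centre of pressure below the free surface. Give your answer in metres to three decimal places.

h_p = 7.616 m

γ = ρg = 789 × 9.81 / 1000 = 7.74009 kN/m³.
With the apex up, the centroid sits 2h/3 = 2 × 2.93/3 = 1.95333 m below the apex, so the centroid depth is h_c = 5.6 + 1.95333 = 7.55333 m.
A = ½ × 0.94 × 2.93 = 1.3771 m².
Resultant F = γ·h_c·A = 7.74009 × 7.55333 × 1.3771 = 80.51 kN.
I_c = b·h³/36 = 0.94 × 2.93³/36 = 0.656793 m⁴.
Centre of pressure: y_p = y_c + I_c/(y_c·A) = 7.55333 + 0.656793/(7.55333 × 1.3771) = 7.55333 + 0.0631429 = 7.61647 m along the plane.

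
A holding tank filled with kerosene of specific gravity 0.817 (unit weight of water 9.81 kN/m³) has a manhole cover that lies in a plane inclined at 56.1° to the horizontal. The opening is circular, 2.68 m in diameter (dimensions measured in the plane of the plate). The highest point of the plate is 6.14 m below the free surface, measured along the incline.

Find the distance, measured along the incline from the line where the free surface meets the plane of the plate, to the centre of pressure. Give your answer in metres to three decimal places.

γ = 0.817 × 9.81 = 8.01477 kN/m³.
Let θ = 56.1° be the plate's angle to the horizontal; measure y along the incline from where the plane meets the free surface. Vertical depth h = y·sinθ with sinθ = 0.830012.
The centroid is at the centre, 1.34 m below the top of the plate, so y_c = 6.14 + 1.34 = 7.48 m and h_c = 7.48 × 0.830012 = 6.20849 m.
A = π(1.34)² = 5.64104 m².
Resultant F = γ·h_c·A = 8.01477 × 6.20849 × 5.64104 = 280.696 kN.
I_c = πr⁴/4 = π × 1.34⁴/4 = 2.53226 m⁴.
Centre of pressure: y_p = y_c + I_c/(y_c·A) = 7.48 + 2.53226/(7.48 × 5.64104) = 7.48 + 0.0600133 = 7.54001 m along the plane.

y_p = 7.540 m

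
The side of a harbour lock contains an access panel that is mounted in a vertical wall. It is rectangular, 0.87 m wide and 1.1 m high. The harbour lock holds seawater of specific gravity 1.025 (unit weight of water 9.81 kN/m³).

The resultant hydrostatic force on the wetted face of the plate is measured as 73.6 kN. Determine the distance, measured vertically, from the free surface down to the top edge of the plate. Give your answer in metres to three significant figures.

d_top ≈ 7.10 m

γ = 1.025 × 9.81 = 10.05525 kN/m³.
A = 0.87 × 1.1 = 0.957 m².
From F = γ·h_c·A, the centroid depth is h_c = 73.6/(10.05525 × 0.957) = 7.64844 m.
The centroid lies 1.1/2 = 0.55 m below the top edge, so the top edge sits at h_top = 7.64844 − 0.55 = 7.09844 m below the surface.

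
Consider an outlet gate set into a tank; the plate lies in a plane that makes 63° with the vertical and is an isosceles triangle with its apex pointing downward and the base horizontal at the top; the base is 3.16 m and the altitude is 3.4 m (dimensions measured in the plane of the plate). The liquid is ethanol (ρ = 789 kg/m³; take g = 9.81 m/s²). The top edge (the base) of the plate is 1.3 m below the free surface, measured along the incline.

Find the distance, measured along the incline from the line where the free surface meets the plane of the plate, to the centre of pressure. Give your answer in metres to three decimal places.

y_p = 2.697 m

γ = ρg = 789 × 9.81 / 1000 = 7.74009 kN/m³.
The plate makes 63° with the vertical, i.e. θ = 90° − 63° = 27° to the horizontal. Measuring y along the incline from the free-surface line, vertical depth h = y·sinθ with sinθ = 0.453990.
With the apex down, the centroid sits h/3 = 3.4/3 = 1.13333 m below the base (the top edge), so y_c = 1.3 + 1.13333 = 2.43333 m and h_c = 2.43333 × 0.453990 = 1.10471 m.
A = ½ × 3.16 × 3.4 = 5.372 m².
Resultant F = γ·h_c·A = 7.74009 × 1.10471 × 5.372 = 45.9336 kN.
I_c = b·h³/36 = 3.16 × 3.4³/36 = 3.45002 m⁴.
Centre of pressure: y_p = y_c + I_c/(y_c·A) = 2.43333 + 3.45002/(2.43333 × 5.372) = 2.43333 + 0.263927 = 2.69726 m along the plane.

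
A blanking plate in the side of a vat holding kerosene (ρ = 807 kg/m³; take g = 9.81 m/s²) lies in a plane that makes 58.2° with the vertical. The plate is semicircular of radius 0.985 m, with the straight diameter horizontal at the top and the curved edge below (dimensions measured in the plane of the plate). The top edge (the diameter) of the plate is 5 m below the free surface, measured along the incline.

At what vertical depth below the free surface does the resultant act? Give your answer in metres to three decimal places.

h_p = 2.862 m

γ = ρg = 807 × 9.81 / 1000 = 7.91667 kN/m³.
The plate makes 58.2° with the vertical, i.e. θ = 90° − 58.2° = 31.8° to the horizontal. Measuring y along the incline from the free-surface line, vertical depth h = y·sinθ with sinθ = 0.526956.
The centroid of a semicircle lies 4r/(3π) = 0.418047 m from the diameter, here below the top edge, so y_c = 5 + 0.418047 = 5.41805 m and h_c = 5.41805 × 0.526956 = 2.85507 m.
A = πr²/2 = π × 0.985²/2 = 1.52403 m².
Resultant F = γ·h_c·A = 7.91667 × 2.85507 × 1.52403 = 34.4471 kN.
I_c = (π/8 − 8/(9π))·r⁴ = 0.109757 × 0.985⁴ = 0.103318 m⁴.
Centre of pressure: y_p = y_c + I_c/(y_c·A) = 5.41805 + 0.103318/(5.41805 × 1.52403) = 5.41805 + 0.0125124 = 5.43056 m along the plane.
Vertically, h_p = y_p·sinθ = 5.43056 × 0.526956 = 2.86167 m.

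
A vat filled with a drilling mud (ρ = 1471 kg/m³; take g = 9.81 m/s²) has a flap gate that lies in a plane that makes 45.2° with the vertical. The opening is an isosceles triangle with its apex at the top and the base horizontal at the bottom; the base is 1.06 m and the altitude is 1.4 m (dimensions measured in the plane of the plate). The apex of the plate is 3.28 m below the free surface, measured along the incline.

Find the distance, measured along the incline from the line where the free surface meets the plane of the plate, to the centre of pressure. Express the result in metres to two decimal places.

γ = ρg = 1471 × 9.81 / 1000 = 14.43051 kN/m³.
The plate makes 45.2° with the vertical, i.e. θ = 90° − 45.2° = 44.8° to the horizontal. Measuring y along the incline from the free-surface line, vertical depth h = y·sinθ with sinθ = 0.704634.
With the apex up, the centroid sits 2h/3 = 2 × 1.4/3 = 0.933333 m below the apex, so y_c = 3.28 + 0.933333 = 4.21333 m and h_c = 4.21333 × 0.704634 = 2.96886 m.
A = ½ × 1.06 × 1.4 = 0.742 m².
Resultant F = γ·h_c·A = 14.43051 × 2.96886 × 0.742 = 31.7889 kN.
I_c = b·h³/36 = 1.06 × 1.4³/36 = 0.0807956 m⁴.
Centre of pressure: y_p = y_c + I_c/(y_c·A) = 4.21333 + 0.0807956/(4.21333 × 0.742) = 4.21333 + 0.0258439 = 4.23917 m along the plane.

y_p = 4.24 m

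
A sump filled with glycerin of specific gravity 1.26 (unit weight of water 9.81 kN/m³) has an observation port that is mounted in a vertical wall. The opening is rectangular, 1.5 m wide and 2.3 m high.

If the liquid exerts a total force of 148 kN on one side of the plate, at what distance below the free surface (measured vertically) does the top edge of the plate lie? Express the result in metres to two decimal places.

γ = 1.26 × 9.81 = 12.3606 kN/m³.
A = 1.5 × 2.3 = 3.45 m².
From F = γ·h_c·A, the centroid depth is h_c = 148/(12.3606 × 3.45) = 3.47059 m.
The centroid lies 2.3/2 = 1.15 m below the top edge, so the top edge sits at h_top = 3.47059 − 1.15 = 2.32059 m below the surface.

d_top ≈ 2.32 m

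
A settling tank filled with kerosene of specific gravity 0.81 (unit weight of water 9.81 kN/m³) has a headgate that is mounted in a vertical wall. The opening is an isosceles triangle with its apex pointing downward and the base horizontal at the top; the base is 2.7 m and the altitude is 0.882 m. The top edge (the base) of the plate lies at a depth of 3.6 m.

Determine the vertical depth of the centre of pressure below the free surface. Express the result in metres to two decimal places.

γ = 0.81 × 9.81 = 7.9461 kN/m³.
With the apex down, the centroid sits h/3 = 0.882/3 = 0.294 m below the base (the top edge), so the centroid depth is h_c = 3.6 + 0.294 = 3.894 m.
A = ½ × 2.7 × 0.882 = 1.1907 m².
Resultant F = γ·h_c·A = 7.9461 × 3.894 × 1.1907 = 36.8428 kN.
I_c = b·h³/36 = 2.7 × 0.882³/36 = 0.0514597 m⁴.
Centre of pressure: y_p = y_c + I_c/(y_c·A) = 3.894 + 0.0514597/(3.894 × 1.1907) = 3.894 + 0.0110986 = 3.9051 m along the plane.

h_p = 3.91 m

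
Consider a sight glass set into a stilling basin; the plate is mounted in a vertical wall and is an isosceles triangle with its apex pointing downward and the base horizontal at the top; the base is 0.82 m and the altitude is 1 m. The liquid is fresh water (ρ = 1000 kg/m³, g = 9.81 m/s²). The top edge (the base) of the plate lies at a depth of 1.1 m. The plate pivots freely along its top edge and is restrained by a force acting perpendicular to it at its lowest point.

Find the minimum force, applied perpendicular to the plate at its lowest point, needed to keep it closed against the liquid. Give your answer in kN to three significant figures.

γ = ρg = 1000 × 9.81 = 9810 N/m³ = 9.81 kN/m³.
With the apex down, the centroid sits h/3 = 1/3 = 0.333333 m below the base (the top edge), so the centroid depth is h_c = 1.1 + 0.333333 = 1.43333 m.
A = ½ × 0.82 × 1 = 0.41 m².
Resultant F = γ·h_c·A = 9.81 × 1.43333 × 0.41 = 5.765 kN.
I_c = b·h³/36 = 0.82 × 1³/36 = 0.0227778 m⁴.
Centre of pressure: y_p = y_c + I_c/(y_c·A) = 1.43333 + 0.0227778/(1.43333 × 0.41) = 1.43333 + 0.0387598 = 1.47209 m along the plane.
The resultant acts 0.333333 + 0.0387598 = 0.372093 m (along the plate) below the hinge at the top edge, so the moment about the hinge is M = F × 0.372093 = 5.765 × 0.372093 = 2.14512 kN·m.
A normal force at the bottom, 1 m from the hinge, must supply this moment: P = 2.14512/1 = 2.14512 kN.

P ≈ 2.15 kN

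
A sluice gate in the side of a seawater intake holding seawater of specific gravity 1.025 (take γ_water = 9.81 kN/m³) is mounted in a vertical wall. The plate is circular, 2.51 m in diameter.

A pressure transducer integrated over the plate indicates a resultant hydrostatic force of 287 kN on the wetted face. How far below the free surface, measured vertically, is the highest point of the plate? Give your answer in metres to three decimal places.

γ = 1.025 × 9.81 = 10.05525 kN/m³.
A = π(1.255)² = 4.94809 m².
From F = γ·h_c·A, the centroid depth is h_c = 287/(10.05525 × 4.94809) = 5.76835 m.
The centroid is at the centre, 1.255 m below the top of the plate, so the highest point sits at h_top = 5.76835 − 1.255 = 4.51335 m below the surface.

d_top ≈ 4.513 m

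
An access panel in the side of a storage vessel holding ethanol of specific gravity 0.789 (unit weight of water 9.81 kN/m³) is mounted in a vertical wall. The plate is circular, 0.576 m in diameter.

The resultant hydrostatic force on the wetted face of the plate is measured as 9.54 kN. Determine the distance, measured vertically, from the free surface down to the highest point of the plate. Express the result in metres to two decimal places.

d_top ≈ 4.44 m

γ = 0.789 × 9.81 = 7.74009 kN/m³.
A = π(0.288)² = 0.260576 m².
From F = γ·h_c·A, the centroid depth is h_c = 9.54/(7.74009 × 0.260576) = 4.73007 m.
The centroid is at the centre, 0.288 m below the top of the plate, so the highest point sits at h_top = 4.73007 − 0.288 = 4.44207 m below the surface.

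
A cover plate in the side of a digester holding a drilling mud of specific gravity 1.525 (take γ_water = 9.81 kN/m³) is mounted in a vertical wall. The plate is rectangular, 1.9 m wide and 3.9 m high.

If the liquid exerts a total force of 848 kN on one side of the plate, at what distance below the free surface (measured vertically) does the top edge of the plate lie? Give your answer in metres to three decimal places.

d_top ≈ 5.700 m

γ = 1.525 × 9.81 = 14.96025 kN/m³.
A = 1.9 × 3.9 = 7.41 m².
From F = γ·h_c·A, the centroid depth is h_c = 848/(14.96025 × 7.41) = 7.6496 m.
The centroid lies 3.9/2 = 1.95 m below the top edge, so the top edge sits at h_top = 7.6496 − 1.95 = 5.6996 m below the surface.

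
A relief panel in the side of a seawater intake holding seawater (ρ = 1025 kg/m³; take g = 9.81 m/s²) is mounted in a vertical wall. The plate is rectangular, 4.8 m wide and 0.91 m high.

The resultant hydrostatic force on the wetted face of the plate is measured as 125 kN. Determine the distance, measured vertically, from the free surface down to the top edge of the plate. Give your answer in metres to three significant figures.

d_top ≈ 2.39 m

γ = ρg = 1025 × 9.81 / 1000 = 10.05525 kN/m³.
A = 4.8 × 0.91 = 4.368 m².
From F = γ·h_c·A, the centroid depth is h_c = 125/(10.05525 × 4.368) = 2.846 m.
The centroid lies 0.91/2 = 0.455 m below the top edge, so the top edge sits at h_top = 2.846 − 0.455 = 2.391 m below the surface.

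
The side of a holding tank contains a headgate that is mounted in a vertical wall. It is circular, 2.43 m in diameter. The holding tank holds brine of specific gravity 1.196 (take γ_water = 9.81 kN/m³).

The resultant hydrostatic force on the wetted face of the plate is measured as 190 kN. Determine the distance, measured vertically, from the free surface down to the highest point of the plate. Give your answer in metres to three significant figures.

d_top ≈ 2.28 m

γ = 1.196 × 9.81 = 11.73276 kN/m³.
A = π(1.215)² = 4.6377 m².
From F = γ·h_c·A, the centroid depth is h_c = 190/(11.73276 × 4.6377) = 3.49181 m.
The centroid is at the centre, 1.215 m below the top of the plate, so the highest point sits at h_top = 3.49181 − 1.215 = 2.27681 m below the surface.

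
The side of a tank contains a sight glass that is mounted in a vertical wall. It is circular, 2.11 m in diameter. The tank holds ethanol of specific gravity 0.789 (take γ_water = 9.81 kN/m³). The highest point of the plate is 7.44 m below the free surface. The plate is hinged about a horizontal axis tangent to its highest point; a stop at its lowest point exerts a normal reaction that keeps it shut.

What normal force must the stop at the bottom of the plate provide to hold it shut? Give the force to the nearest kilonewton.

γ = 0.789 × 9.81 = 7.74009 kN/m³.
The centroid is at the centre, 1.055 m below the top of the plate, so the centroid depth is h_c = 7.44 + 1.055 = 8.495 m.
A = π(1.055)² = 3.49667 m².
Resultant F = γ·h_c·A = 7.74009 × 8.495 × 3.49667 = 229.913 kN.
I_c = πr⁴/4 = π × 1.055⁴/4 = 0.972971 m⁴.
Centre of pressure: y_p = y_c + I_c/(y_c·A) = 8.495 + 0.972971/(8.495 × 3.49667) = 8.495 + 0.0327553 = 8.52776 m along the plane.
The resultant acts 1.055 + 0.0327553 = 1.08776 m (along the plate) below the hinge at the top edge, so the moment about the hinge is M = F × 1.08776 = 229.913 × 1.08776 = 250.09 kN·m.
A normal force at the bottom, 2.11 m from the hinge, must supply this moment: P = 250.09/2.11 = 118.526 kN.

P ≈ 119 kN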